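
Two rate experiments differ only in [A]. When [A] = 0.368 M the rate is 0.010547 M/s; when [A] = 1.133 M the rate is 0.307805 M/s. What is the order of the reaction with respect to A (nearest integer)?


Rate is proportional to [A]^n, so rate2/rate1 = ([A]2/[A]1)^n. Take logs to solve for n.
rate2/rate1 = 0.307805 / 0.010547 = 29.1841
[A]2/[A]1 = 1.133 / 0.368 = 3.0788
n = ln(29.1841) / ln(3.0788) = 3.0
Nearest integer order:

3


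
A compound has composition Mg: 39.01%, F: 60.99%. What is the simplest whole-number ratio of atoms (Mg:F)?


Assume 100 g of compound, divide each mass% by atomic mass to get moles, then normalize by the smallest to get a raw atom ratio.
Moles per 100 g: Mg: 39.01/24.305 = 1.605, F: 60.99/18.998 = 3.2103
Raw ratio (divide by min = 1.605): Mg: 1.0, F: 2.0
Multiply by 1 to clear fractions: Mg: 1.0 ~= 1, F: 2.0 ~= 2
Reduce by GCD to get the simplest whole-number ratio:

1:2


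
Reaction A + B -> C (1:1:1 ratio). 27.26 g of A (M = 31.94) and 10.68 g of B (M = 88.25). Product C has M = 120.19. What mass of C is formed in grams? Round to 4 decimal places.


Find moles of each reactant; the smaller value is the limiting reagent in a 1:1:1 reaction, so moles_C equals moles of the limiter.
n_A = mass_A / M_A = 27.26 / 31.94 = 0.853475 mol
n_B = mass_B / M_B = 10.68 / 88.25 = 0.12102 mol
Limiting reagent: B (smaller), n_limiting = 0.12102 mol
mass_C = n_limiting * M_C = 0.12102 * 120.19
mass_C = 14.5453938 g, rounded to 4 dp:

14.5454 g


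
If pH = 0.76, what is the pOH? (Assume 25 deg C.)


At 25 deg C, pH + pOH = 14.
pOH = 14 - pH = 14 - 0.76
pOH = 13.24:

13.24


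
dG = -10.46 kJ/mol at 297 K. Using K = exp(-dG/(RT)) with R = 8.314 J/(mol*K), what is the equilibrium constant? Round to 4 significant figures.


dG is in kJ/mol; multiply by 1000 to match R in J/(mol*K).
RT = 8.314 * 297 = 2469.258 J/mol
exponent = -dG*1000 / (RT) = -(-10.46*1000) / 2469.258 = 4.23609036
K = exp(4.23609036)
K = 69.137022, rounded to 4 significant figures:

69.14


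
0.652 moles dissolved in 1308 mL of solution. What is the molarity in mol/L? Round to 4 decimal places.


Convert volume to liters: V_L = V_mL / 1000.
V_L = 1308 / 1000 = 1.308 L
M = n / V_L = 0.652 / 1.308
M = 0.49847095 mol/L, rounded to 4 dp:

0.4985 mol/L


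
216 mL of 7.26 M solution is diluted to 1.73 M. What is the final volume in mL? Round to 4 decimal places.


Dilution: M1*V1 = M2*V2, solve for V2.
V2 = M1*V1 / M2
V2 = 7.26 * 216 / 1.73
V2 = 1568.16 / 1.73
V2 = 906.45086705 mL, rounded to 4 dp:

906.4509 mL


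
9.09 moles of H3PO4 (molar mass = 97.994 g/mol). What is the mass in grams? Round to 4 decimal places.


mass = n * M
mass = 9.09 * 97.994
mass = 890.76546 g, rounded to 4 dp:

890.7655 g


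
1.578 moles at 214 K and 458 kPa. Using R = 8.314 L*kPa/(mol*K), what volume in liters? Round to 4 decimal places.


PV = nRT, solve for V = nRT / P.
nRT = 1.578 * 8.314 * 214 = 2807.5713
V = 2807.5713 / 458
V = 6.13006834 L, rounded to 4 dp:

6.1301 L


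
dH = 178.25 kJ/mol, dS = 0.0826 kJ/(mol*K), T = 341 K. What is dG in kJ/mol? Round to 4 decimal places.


Gibbs: dG = dH - T*dS (consistent units, dS already in kJ/(mol*K)).
T*dS = 341 * 0.0826 = 28.1666
dG = 178.25 - (28.1666)
dG = 150.0834 kJ/mol, rounded to 4 dp:

150.0834 kJ/mol


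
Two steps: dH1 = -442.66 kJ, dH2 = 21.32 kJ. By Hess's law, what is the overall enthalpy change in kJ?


Hess's law: enthalpy is a state function, so add the step enthalpies.
dH_total = dH1 + dH2 = -442.66 + (21.32)
dH_total = -421.34 kJ:

-421.34 kJ


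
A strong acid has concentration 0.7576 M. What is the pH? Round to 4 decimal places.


A strong acid dissociates completely, so [H+] equals the given concentration.
pH = -log10([H+]) = -log10(0.7576)
pH = 0.12056003, rounded to 4 dp:

0.1206


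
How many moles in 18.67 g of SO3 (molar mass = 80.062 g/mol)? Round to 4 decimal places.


n = mass / M
n = 18.67 / 80.062
n = 0.23319427 mol, rounded to 4 dp:

0.2332 mol


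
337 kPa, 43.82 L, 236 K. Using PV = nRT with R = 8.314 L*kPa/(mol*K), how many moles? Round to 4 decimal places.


PV = nRT, solve for n = PV / (RT).
PV = 337 * 43.82 = 14767.34
RT = 8.314 * 236 = 1962.104
n = 14767.34 / 1962.104
n = 7.52627791 mol, rounded to 4 dp:

7.5263 mol


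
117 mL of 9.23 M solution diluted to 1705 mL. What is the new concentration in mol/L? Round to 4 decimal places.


Dilution: M1*V1 = M2*V2, solve for M2.
M2 = M1*V1 / V2
M2 = 9.23 * 117 / 1705
M2 = 1079.91 / 1705
M2 = 0.6333783 mol/L, rounded to 4 dp:

0.6334 mol/L


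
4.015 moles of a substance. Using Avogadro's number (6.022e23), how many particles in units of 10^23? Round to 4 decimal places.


N = n * NA, then divide by 1e23 for the requested units.
N / 1e23 = n * 6.022
N / 1e23 = 4.015 * 6.022
N / 1e23 = 24.17833, rounded to 4 dp:

24.1783


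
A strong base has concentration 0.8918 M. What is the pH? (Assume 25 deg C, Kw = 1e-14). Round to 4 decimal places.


A strong base dissociates completely, so [OH-] equals the given concentration.
pOH = -log10([OH-]) = -log10(0.8918) = 0.049733
pH = 14 - pOH = 14 - 0.049733
pH = 13.950267, rounded to 4 dp:

13.9503


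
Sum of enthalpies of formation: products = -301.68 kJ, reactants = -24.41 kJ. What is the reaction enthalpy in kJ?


dH_rxn = sum(dH_f products) - sum(dH_f reactants)
dH_rxn = -301.68 - (-24.41)
dH_rxn = -277.27 kJ:

-277.27 kJ


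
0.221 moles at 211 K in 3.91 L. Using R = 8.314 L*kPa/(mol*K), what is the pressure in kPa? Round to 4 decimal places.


PV = nRT, solve for P = nRT / V.
nRT = 0.221 * 8.314 * 211 = 387.6901
P = 387.6901 / 3.91
P = 99.15347826 kPa, rounded to 4 dp:

99.1535 kPa


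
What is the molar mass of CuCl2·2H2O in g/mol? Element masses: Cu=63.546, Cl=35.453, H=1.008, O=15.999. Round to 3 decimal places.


M = sum(count * atomic_mass) over atoms.
M = 1*63.546 + 2*35.453 + 4*1.008 + 2*15.999
M = 63.546 + 70.906 + 4.032 + 31.998
M = 170.482 g/mol, rounded to 3 dp:

170.482 g/mol


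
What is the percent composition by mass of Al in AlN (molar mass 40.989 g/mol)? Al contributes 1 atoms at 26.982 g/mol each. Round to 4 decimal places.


pct = 100 * (n_elem * M_elem) / M_total
mass_contribution = 1 * 26.982 = 26.982 g/mol
pct = 100 * 26.982 / 40.989
pct = 65.82741711 %, rounded to 4 dp:

65.8274 %


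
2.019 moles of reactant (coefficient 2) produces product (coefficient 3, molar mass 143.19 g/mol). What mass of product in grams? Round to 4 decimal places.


Use the coefficient ratio to convert reactant moles to product moles, then multiply by the product's molar mass.
moles_P = moles_R * (coeff_P / coeff_R) = 2.019 * (3/2) = 3.0285
mass_P = moles_P * M_P = 3.0285 * 143.19
mass_P = 433.650915 g, rounded to 4 dp:

433.6509 g


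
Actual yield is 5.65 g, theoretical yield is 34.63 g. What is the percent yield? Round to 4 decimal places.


% yield = 100 * actual / theoretical
% yield = 100 * 5.65 / 34.63
% yield = 16.31533353 %, rounded to 4 dp:

16.3153 %


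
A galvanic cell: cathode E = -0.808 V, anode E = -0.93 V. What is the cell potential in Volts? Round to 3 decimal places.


Standard cell potential: E_cell = E_cathode - E_anode.
E_cell = -0.808 - (-0.93)
E_cell = 0.122 V, rounded to 3 dp:

0.122 V


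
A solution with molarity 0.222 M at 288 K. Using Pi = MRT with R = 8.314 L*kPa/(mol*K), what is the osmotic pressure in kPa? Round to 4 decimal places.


Osmotic pressure (van't Hoff): Pi = M*R*T.
RT = 8.314 * 288 = 2394.432
Pi = 0.222 * 2394.432
Pi = 531.563904 kPa, rounded to 4 dp:

531.5639 kPa


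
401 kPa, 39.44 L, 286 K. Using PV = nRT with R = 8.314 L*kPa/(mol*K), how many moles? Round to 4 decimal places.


PV = nRT, solve for n = PV / (RT).
PV = 401 * 39.44 = 15815.44
RT = 8.314 * 286 = 2377.804
n = 15815.44 / 2377.804
n = 6.65127992 mol, rounded to 4 dp:

6.6513 mol


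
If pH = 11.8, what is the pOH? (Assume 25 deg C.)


At 25 deg C, pH + pOH = 14.
pOH = 14 - pH = 14 - 11.8
pOH = 2.2:

2.20


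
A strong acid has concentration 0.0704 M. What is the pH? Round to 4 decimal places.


A strong acid dissociates completely, so [H+] equals the given concentration.
pH = -log10([H+]) = -log10(0.0704)
pH = 1.15242734, rounded to 4 dp:

1.1524


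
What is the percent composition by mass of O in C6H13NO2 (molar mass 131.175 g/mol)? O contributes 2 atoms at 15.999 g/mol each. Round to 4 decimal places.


pct = 100 * (n_elem * M_elem) / M_total
mass_contribution = 2 * 15.999 = 31.998 g/mol
pct = 100 * 31.998 / 131.175
pct = 24.39336764 %, rounded to 4 dp:

24.3934 %


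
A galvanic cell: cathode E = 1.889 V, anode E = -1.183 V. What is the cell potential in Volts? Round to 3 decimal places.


Standard cell potential: E_cell = E_cathode - E_anode.
E_cell = 1.889 - (-1.183)
E_cell = 3.072 V, rounded to 3 dp:

3.072 V


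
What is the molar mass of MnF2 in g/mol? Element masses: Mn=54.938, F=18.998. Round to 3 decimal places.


M = sum(count * atomic_mass) over atoms.
M = 1*54.938 + 2*18.998
M = 54.938 + 37.996
M = 92.934 g/mol, rounded to 3 dp:

92.934 g/mol


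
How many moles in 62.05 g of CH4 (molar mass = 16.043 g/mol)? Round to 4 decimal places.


n = mass / M
n = 62.05 / 16.043
n = 3.86773047 mol, rounded to 4 dp:

3.8677 mol


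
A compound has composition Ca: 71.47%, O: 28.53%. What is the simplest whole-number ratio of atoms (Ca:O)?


Assume 100 g of compound, divide each mass% by atomic mass to get moles, then normalize by the smallest to get a raw atom ratio.
Moles per 100 g: Ca: 71.47/40.078 = 1.7833, O: 28.53/15.999 = 1.7832
Raw ratio (divide by min = 1.7832): Ca: 1.0, O: 1.0
Multiply by 1 to clear fractions: Ca: 1.0 ~= 1, O: 1.0 ~= 1
Reduce by GCD to get the simplest whole-number ratio:

1:1


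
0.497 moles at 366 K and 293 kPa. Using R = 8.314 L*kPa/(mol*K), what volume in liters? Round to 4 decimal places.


PV = nRT, solve for V = nRT / P.
nRT = 0.497 * 8.314 * 366 = 1512.3332
V = 1512.3332 / 293
V = 5.16154676 L, rounded to 4 dp:

5.1615 L


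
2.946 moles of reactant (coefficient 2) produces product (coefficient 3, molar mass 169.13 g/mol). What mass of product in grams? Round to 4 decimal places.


Use the coefficient ratio to convert reactant moles to product moles, then multiply by the product's molar mass.
moles_P = moles_R * (coeff_P / coeff_R) = 2.946 * (3/2) = 4.419
mass_P = moles_P * M_P = 4.419 * 169.13
mass_P = 747.38547 g, rounded to 4 dp:

747.3855 g


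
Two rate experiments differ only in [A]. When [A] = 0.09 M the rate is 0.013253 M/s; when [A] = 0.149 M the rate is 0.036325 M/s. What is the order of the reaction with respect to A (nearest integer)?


Rate is proportional to [A]^n, so rate2/rate1 = ([A]2/[A]1)^n. Take logs to solve for n.
rate2/rate1 = 0.036325 / 0.013253 = 2.7409
[A]2/[A]1 = 0.149 / 0.09 = 1.6556
n = ln(2.7409) / ln(1.6556) = 2.0
Nearest integer order:

2


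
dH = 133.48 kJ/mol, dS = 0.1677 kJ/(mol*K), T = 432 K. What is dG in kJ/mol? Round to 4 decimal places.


Gibbs: dG = dH - T*dS (consistent units, dS already in kJ/(mol*K)).
T*dS = 432 * 0.1677 = 72.4464
dG = 133.48 - (72.4464)
dG = 61.0336 kJ/mol, rounded to 4 dp:

61.0336 kJ/mol


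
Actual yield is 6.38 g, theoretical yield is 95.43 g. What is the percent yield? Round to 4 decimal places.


% yield = 100 * actual / theoretical
% yield = 100 * 6.38 / 95.43
% yield = 6.68552866 %, rounded to 4 dp:

6.6855 %


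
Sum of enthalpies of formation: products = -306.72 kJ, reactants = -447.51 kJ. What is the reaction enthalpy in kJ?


dH_rxn = sum(dH_f products) - sum(dH_f reactants)
dH_rxn = -306.72 - (-447.51)
dH_rxn = 140.79 kJ:

140.79 kJ


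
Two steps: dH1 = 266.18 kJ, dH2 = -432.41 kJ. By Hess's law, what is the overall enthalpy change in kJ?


Hess's law: enthalpy is a state function, so add the step enthalpies.
dH_total = dH1 + dH2 = 266.18 + (-432.41)
dH_total = -166.23 kJ:

-166.23 kJ


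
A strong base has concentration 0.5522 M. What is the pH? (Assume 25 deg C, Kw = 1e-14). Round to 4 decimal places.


A strong base dissociates completely, so [OH-] equals the given concentration.
pOH = -log10([OH-]) = -log10(0.5522) = 0.257904
pH = 14 - pOH = 14 - 0.257904
pH = 13.742096, rounded to 4 dp:

13.7421


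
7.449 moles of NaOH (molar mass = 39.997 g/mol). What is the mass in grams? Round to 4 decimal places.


mass = n * M
mass = 7.449 * 39.997
mass = 297.937653 g, rounded to 4 dp:

297.9377 g


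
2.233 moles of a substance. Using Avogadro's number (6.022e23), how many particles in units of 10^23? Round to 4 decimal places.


N = n * NA, then divide by 1e23 for the requested units.
N / 1e23 = n * 6.022
N / 1e23 = 2.233 * 6.022
N / 1e23 = 13.447126, rounded to 4 dp:

13.4471


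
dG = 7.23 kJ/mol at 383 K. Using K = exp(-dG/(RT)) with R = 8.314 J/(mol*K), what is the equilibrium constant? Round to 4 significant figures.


dG is in kJ/mol; multiply by 1000 to match R in J/(mol*K).
RT = 8.314 * 383 = 3184.262 J/mol
exponent = -dG*1000 / (RT) = -(7.23*1000) / 3184.262 = -2.27054181
K = exp(-2.27054181)
K = 0.10325622, rounded to 4 significant figures:

0.1033


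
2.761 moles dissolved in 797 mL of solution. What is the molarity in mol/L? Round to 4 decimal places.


Convert volume to liters: V_L = V_mL / 1000.
V_L = 797 / 1000 = 0.797 L
M = n / V_L = 2.761 / 0.797
M = 3.4642409 mol/L, rounded to 4 dp:

3.4642 mol/L


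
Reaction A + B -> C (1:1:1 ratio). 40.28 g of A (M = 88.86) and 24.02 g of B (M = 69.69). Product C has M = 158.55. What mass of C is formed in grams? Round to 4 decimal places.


Find moles of each reactant; the smaller value is the limiting reagent in a 1:1:1 reaction, so moles_C equals moles of the limiter.
n_A = mass_A / M_A = 40.28 / 88.86 = 0.453297 mol
n_B = mass_B / M_B = 24.02 / 69.69 = 0.344669 mol
Limiting reagent: B (smaller), n_limiting = 0.344669 mol
mass_C = n_limiting * M_C = 0.344669 * 158.55
mass_C = 54.64726995 g, rounded to 4 dp:

54.6473 g


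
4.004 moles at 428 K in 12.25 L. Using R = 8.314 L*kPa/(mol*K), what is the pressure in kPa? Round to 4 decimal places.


PV = nRT, solve for P = nRT / V.
nRT = 4.004 * 8.314 * 428 = 14247.8016
P = 14247.8016 / 12.25
P = 1163.0858449 kPa, rounded to 4 dp:

1163.0858 kPa


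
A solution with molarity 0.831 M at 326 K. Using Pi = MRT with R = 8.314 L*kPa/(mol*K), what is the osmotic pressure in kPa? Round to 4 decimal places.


Osmotic pressure (van't Hoff): Pi = M*R*T.
RT = 8.314 * 326 = 2710.364
Pi = 0.831 * 2710.364
Pi = 2252.312484 kPa, rounded to 4 dp:

2252.3125 kPa


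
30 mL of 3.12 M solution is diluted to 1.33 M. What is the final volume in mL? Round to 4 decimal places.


Dilution: M1*V1 = M2*V2, solve for V2.
V2 = M1*V1 / M2
V2 = 3.12 * 30 / 1.33
V2 = 93.6 / 1.33
V2 = 70.37593985 mL, rounded to 4 dp:

70.3759 mL


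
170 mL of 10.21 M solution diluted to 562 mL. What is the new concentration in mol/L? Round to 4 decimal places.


Dilution: M1*V1 = M2*V2, solve for M2.
M2 = M1*V1 / V2
M2 = 10.21 * 170 / 562
M2 = 1735.7 / 562
M2 = 3.08843416 mol/L, rounded to 4 dp:

3.0884 mol/L


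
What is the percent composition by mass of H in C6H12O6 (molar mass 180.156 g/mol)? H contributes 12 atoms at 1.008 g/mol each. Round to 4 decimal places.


pct = 100 * (n_elem * M_elem) / M_total
mass_contribution = 12 * 1.008 = 12.096 g/mol
pct = 100 * 12.096 / 180.156
pct = 6.71418104 %, rounded to 4 dp:

6.7142 %


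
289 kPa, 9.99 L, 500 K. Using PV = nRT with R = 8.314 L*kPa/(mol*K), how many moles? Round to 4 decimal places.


PV = nRT, solve for n = PV / (RT).
PV = 289 * 9.99 = 2887.11
RT = 8.314 * 500 = 4157.0
n = 2887.11 / 4157.0
n = 0.69451768 mol, rounded to 4 dp:

0.6945 mol


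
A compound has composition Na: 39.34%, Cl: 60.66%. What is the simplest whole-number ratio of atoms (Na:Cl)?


Assume 100 g of compound, divide each mass% by atomic mass to get moles, then normalize by the smallest to get a raw atom ratio.
Moles per 100 g: Na: 39.34/22.99 = 1.7112, Cl: 60.66/35.453 = 1.711
Raw ratio (divide by min = 1.711): Na: 1.0, Cl: 1.0
Multiply by 1 to clear fractions: Na: 1.0 ~= 1, Cl: 1.0 ~= 1
Reduce by GCD to get the simplest whole-number ratio:

1:1


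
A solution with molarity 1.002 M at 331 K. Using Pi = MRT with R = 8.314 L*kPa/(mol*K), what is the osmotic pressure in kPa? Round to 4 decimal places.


Osmotic pressure (van't Hoff): Pi = M*R*T.
RT = 8.314 * 331 = 2751.934
Pi = 1.002 * 2751.934
Pi = 2757.437868 kPa, rounded to 4 dp:

2757.4379 kPa


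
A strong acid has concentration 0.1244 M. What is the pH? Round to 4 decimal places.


A strong acid dissociates completely, so [H+] equals the given concentration.
pH = -log10([H+]) = -log10(0.1244)
pH = 0.90517962, rounded to 4 dp:

0.9052


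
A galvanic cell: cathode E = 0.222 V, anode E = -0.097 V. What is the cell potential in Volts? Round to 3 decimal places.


Standard cell potential: E_cell = E_cathode - E_anode.
E_cell = 0.222 - (-0.097)
E_cell = 0.319 V, rounded to 3 dp:

0.319 V


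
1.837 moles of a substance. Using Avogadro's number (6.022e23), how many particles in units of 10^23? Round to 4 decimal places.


N = n * NA, then divide by 1e23 for the requested units.
N / 1e23 = n * 6.022
N / 1e23 = 1.837 * 6.022
N / 1e23 = 11.062414, rounded to 4 dp:

11.0624


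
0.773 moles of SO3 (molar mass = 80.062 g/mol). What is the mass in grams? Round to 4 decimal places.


mass = n * M
mass = 0.773 * 80.062
mass = 61.887926 g, rounded to 4 dp:

61.8879 g


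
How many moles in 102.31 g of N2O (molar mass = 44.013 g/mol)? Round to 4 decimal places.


n = mass / M
n = 102.31 / 44.013
n = 2.32454048 mol, rounded to 4 dp:

2.3245 mol


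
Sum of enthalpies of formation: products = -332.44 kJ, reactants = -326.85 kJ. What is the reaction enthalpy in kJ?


dH_rxn = sum(dH_f products) - sum(dH_f reactants)
dH_rxn = -332.44 - (-326.85)
dH_rxn = -5.59 kJ:

-5.59 kJ


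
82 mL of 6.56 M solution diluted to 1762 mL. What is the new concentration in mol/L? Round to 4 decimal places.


Dilution: M1*V1 = M2*V2, solve for M2.
M2 = M1*V1 / V2
M2 = 6.56 * 82 / 1762
M2 = 537.92 / 1762
M2 = 0.30528944 mol/L, rounded to 4 dp:

0.3053 mol/L


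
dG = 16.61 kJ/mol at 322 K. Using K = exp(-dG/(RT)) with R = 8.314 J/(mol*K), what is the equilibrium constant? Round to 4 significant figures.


dG is in kJ/mol; multiply by 1000 to match R in J/(mol*K).
RT = 8.314 * 322 = 2677.108 J/mol
exponent = -dG*1000 / (RT) = -(16.61*1000) / 2677.108 = -6.20445645
K = exp(-6.20445645)
K = 0.0020204067, rounded to 4 significant figures:

0.002020


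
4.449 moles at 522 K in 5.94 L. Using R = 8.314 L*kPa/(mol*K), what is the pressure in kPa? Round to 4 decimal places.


PV = nRT, solve for P = nRT / V.
nRT = 4.449 * 8.314 * 522 = 19308.2507
P = 19308.2507 / 5.94
P = 3250.54725589 kPa, rounded to 4 dp:

3250.5473 kPa


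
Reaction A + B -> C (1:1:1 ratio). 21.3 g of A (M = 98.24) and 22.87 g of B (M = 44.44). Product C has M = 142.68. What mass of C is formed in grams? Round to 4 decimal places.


Find moles of each reactant; the smaller value is the limiting reagent in a 1:1:1 reaction, so moles_C equals moles of the limiter.
n_A = mass_A / M_A = 21.3 / 98.24 = 0.216816 mol
n_B = mass_B / M_B = 22.87 / 44.44 = 0.514626 mol
Limiting reagent: A (smaller), n_limiting = 0.216816 mol
mass_C = n_limiting * M_C = 0.216816 * 142.68
mass_C = 30.93530688 g, rounded to 4 dp:

30.9353 g


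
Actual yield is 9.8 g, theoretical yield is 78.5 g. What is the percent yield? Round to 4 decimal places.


% yield = 100 * actual / theoretical
% yield = 100 * 9.8 / 78.5
% yield = 12.48407643 %, rounded to 4 dp:

12.4841 %


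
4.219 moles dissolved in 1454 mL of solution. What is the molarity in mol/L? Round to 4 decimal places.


Convert volume to liters: V_L = V_mL / 1000.
V_L = 1454 / 1000 = 1.454 L
M = n / V_L = 4.219 / 1.454
M = 2.90165062 mol/L, rounded to 4 dp:

2.9017 mol/L


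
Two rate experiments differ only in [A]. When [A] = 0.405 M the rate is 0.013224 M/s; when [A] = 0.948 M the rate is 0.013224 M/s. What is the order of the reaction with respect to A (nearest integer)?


Rate is proportional to [A]^n, so rate2/rate1 = ([A]2/[A]1)^n. Take logs to solve for n.
rate2/rate1 = 0.013224 / 0.013224 = 1.0
[A]2/[A]1 = 0.948 / 0.405 = 2.3407
n = ln(1.0) / ln(2.3407) = 0.0
Nearest integer order:

0


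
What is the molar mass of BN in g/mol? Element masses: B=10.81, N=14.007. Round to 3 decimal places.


M = sum(count * atomic_mass) over atoms.
M = 1*10.81 + 1*14.007
M = 10.81 + 14.007
M = 24.817 g/mol, rounded to 3 dp:

24.817 g/mol


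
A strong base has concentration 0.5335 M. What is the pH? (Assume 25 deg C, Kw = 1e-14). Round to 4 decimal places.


A strong base dissociates completely, so [OH-] equals the given concentration.
pOH = -log10([OH-]) = -log10(0.5335) = 0.272866
pH = 14 - pOH = 14 - 0.272866
pH = 13.727134, rounded to 4 dp:

13.7271


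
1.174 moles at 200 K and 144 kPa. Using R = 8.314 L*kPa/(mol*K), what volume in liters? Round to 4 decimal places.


PV = nRT, solve for V = nRT / P.
nRT = 1.174 * 8.314 * 200 = 1952.1272
V = 1952.1272 / 144
V = 13.55643889 L, rounded to 4 dp:

13.5564 L


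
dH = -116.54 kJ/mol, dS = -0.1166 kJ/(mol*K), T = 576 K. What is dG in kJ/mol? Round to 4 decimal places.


Gibbs: dG = dH - T*dS (consistent units, dS already in kJ/(mol*K)).
T*dS = 576 * -0.1166 = -67.1616
dG = -116.54 - (-67.1616)
dG = -49.3784 kJ/mol, rounded to 4 dp:

-49.3784 kJ/mol


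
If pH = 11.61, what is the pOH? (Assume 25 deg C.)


At 25 deg C, pH + pOH = 14.
pOH = 14 - pH = 14 - 11.61
pOH = 2.39:

2.39


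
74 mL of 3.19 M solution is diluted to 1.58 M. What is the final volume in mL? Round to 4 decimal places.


Dilution: M1*V1 = M2*V2, solve for V2.
V2 = M1*V1 / M2
V2 = 3.19 * 74 / 1.58
V2 = 236.06 / 1.58
V2 = 149.40506329 mL, rounded to 4 dp:

149.4051 mL


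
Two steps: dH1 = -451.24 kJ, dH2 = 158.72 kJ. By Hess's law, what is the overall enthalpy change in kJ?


Hess's law: enthalpy is a state function, so add the step enthalpies.
dH_total = dH1 + dH2 = -451.24 + (158.72)
dH_total = -292.52 kJ:

-292.52 kJ


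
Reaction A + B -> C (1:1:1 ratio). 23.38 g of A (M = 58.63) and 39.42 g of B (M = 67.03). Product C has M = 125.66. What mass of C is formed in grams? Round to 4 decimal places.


Find moles of each reactant; the smaller value is the limiting reagent in a 1:1:1 reaction, so moles_C equals moles of the limiter.
n_A = mass_A / M_A = 23.38 / 58.63 = 0.398772 mol
n_B = mass_B / M_B = 39.42 / 67.03 = 0.588095 mol
Limiting reagent: A (smaller), n_limiting = 0.398772 mol
mass_C = n_limiting * M_C = 0.398772 * 125.66
mass_C = 50.10968952 g, rounded to 4 dp:

50.1097 g


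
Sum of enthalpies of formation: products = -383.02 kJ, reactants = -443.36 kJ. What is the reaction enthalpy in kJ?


dH_rxn = sum(dH_f products) - sum(dH_f reactants)
dH_rxn = -383.02 - (-443.36)
dH_rxn = 60.34 kJ:

60.34 kJ


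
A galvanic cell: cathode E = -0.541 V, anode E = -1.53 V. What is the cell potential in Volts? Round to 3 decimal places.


Standard cell potential: E_cell = E_cathode - E_anode.
E_cell = -0.541 - (-1.53)
E_cell = 0.989 V, rounded to 3 dp:

0.989 V


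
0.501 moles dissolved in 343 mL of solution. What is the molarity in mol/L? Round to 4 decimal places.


Convert volume to liters: V_L = V_mL / 1000.
V_L = 343 / 1000 = 0.343 L
M = n / V_L = 0.501 / 0.343
M = 1.4606414 mol/L, rounded to 4 dp:

1.4606 mol/L


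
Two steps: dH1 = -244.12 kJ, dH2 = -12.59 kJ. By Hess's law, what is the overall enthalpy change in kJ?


Hess's law: enthalpy is a state function, so add the step enthalpies.
dH_total = dH1 + dH2 = -244.12 + (-12.59)
dH_total = -256.71 kJ:

-256.71 kJ


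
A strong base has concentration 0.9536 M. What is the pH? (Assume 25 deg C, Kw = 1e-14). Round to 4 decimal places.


A strong base dissociates completely, so [OH-] equals the given concentration.
pOH = -log10([OH-]) = -log10(0.9536) = 0.020634
pH = 14 - pOH = 14 - 0.020634
pH = 13.979366, rounded to 4 dp:

13.9794


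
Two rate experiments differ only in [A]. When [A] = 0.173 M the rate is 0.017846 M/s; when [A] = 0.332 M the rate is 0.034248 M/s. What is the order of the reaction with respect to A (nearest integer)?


Rate is proportional to [A]^n, so rate2/rate1 = ([A]2/[A]1)^n. Take logs to solve for n.
rate2/rate1 = 0.034248 / 0.017846 = 1.9191
[A]2/[A]1 = 0.332 / 0.173 = 1.9191
n = ln(1.9191) / ln(1.9191) = 1.0
Nearest integer order:

1


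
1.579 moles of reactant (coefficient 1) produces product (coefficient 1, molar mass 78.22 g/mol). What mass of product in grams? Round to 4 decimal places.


Use the coefficient ratio to convert reactant moles to product moles, then multiply by the product's molar mass.
moles_P = moles_R * (coeff_P / coeff_R) = 1.579 * (1/1) = 1.579
mass_P = moles_P * M_P = 1.579 * 78.22
mass_P = 123.50938 g, rounded to 4 dp:

123.5094 g


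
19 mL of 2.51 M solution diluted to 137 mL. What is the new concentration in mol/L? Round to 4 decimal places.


Dilution: M1*V1 = M2*V2, solve for M2.
M2 = M1*V1 / V2
M2 = 2.51 * 19 / 137
M2 = 47.69 / 137
M2 = 0.34810219 mol/L, rounded to 4 dp:

0.3481 mol/L


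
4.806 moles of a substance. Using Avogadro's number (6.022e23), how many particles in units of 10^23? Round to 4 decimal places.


N = n * NA, then divide by 1e23 for the requested units.
N / 1e23 = n * 6.022
N / 1e23 = 4.806 * 6.022
N / 1e23 = 28.941732, rounded to 4 dp:

28.9417


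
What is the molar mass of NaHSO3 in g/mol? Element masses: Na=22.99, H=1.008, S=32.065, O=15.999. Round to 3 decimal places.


M = sum(count * atomic_mass) over atoms.
M = 1*22.99 + 1*1.008 + 1*32.065 + 3*15.999
M = 22.99 + 1.008 + 32.065 + 47.997
M = 104.06 g/mol, rounded to 3 dp:

104.060 g/mol


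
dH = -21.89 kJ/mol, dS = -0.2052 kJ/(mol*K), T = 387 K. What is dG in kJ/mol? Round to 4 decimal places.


Gibbs: dG = dH - T*dS (consistent units, dS already in kJ/(mol*K)).
T*dS = 387 * -0.2052 = -79.4124
dG = -21.89 - (-79.4124)
dG = 57.5224 kJ/mol, rounded to 4 dp:

57.5224 kJ/mol


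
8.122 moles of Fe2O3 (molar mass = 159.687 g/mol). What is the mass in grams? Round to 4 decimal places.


mass = n * M
mass = 8.122 * 159.687
mass = 1296.977814 g, rounded to 4 dp:

1296.9778 g


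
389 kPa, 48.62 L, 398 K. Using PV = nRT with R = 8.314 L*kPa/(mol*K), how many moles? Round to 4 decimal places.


PV = nRT, solve for n = PV / (RT).
PV = 389 * 48.62 = 18913.18
RT = 8.314 * 398 = 3308.972
n = 18913.18 / 3308.972
n = 5.71572682 mol, rounded to 4 dp:

5.7157 mol


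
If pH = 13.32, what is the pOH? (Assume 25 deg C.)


At 25 deg C, pH + pOH = 14.
pOH = 14 - pH = 14 - 13.32
pOH = 0.68:

0.68


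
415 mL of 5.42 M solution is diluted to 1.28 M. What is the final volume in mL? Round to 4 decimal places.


Dilution: M1*V1 = M2*V2, solve for V2.
V2 = M1*V1 / M2
V2 = 5.42 * 415 / 1.28
V2 = 2249.3 / 1.28
V2 = 1757.265625 mL, rounded to 4 dp:

1757.2656 mL


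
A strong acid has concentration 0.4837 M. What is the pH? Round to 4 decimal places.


A strong acid dissociates completely, so [H+] equals the given concentration.
pH = -log10([H+]) = -log10(0.4837)
pH = 0.31542391, rounded to 4 dp:

0.3154


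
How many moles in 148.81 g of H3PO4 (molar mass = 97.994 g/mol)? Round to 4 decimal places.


n = mass / M
n = 148.81 / 97.994
n = 1.51856236 mol, rounded to 4 dp:

1.5186 mol


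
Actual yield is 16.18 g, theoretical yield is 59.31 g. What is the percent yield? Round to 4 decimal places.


% yield = 100 * actual / theoretical
% yield = 100 * 16.18 / 59.31
% yield = 27.28039117 %, rounded to 4 dp:

27.2804 %


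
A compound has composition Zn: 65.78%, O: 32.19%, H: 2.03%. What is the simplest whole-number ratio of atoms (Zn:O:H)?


Assume 100 g of compound, divide each mass% by atomic mass to get moles, then normalize by the smallest to get a raw atom ratio.
Moles per 100 g: Zn: 65.78/65.38 = 1.0061, O: 32.19/15.999 = 2.012, H: 2.03/1.008 = 2.0139
Raw ratio (divide by min = 1.0061): Zn: 1.0, O: 2.0, H: 2.002
Multiply by 1 to clear fractions: Zn: 1.0 ~= 1, O: 2.0 ~= 2, H: 2.002 ~= 2
Reduce by GCD to get the simplest whole-number ratio:

1:2:2


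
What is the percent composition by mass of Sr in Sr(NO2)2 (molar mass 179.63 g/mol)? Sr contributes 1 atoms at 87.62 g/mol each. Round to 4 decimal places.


pct = 100 * (n_elem * M_elem) / M_total
mass_contribution = 1 * 87.62 = 87.62 g/mol
pct = 100 * 87.62 / 179.63
pct = 48.77804376 %, rounded to 4 dp:

48.7780 %


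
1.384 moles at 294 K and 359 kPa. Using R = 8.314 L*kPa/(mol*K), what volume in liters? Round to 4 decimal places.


PV = nRT, solve for V = nRT / P.
nRT = 1.384 * 8.314 * 294 = 3382.9333
V = 3382.9333 / 359
V = 9.42321253 L, rounded to 4 dp:

9.4232 L


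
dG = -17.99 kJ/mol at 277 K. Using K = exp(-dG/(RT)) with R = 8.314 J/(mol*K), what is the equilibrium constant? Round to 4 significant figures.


dG is in kJ/mol; multiply by 1000 to match R in J/(mol*K).
RT = 8.314 * 277 = 2302.978 J/mol
exponent = -dG*1000 / (RT) = -(-17.99*1000) / 2302.978 = 7.81162477
K = exp(7.81162477)
K = 2469.139, rounded to 4 significant figures:

2469


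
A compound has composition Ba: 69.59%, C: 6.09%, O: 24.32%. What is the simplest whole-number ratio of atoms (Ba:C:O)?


Assume 100 g of compound, divide each mass% by atomic mass to get moles, then normalize by the smallest to get a raw atom ratio.
Moles per 100 g: Ba: 69.59/137.327 = 0.5067, C: 6.09/12.011 = 0.507, O: 24.32/15.999 = 1.5201
Raw ratio (divide by min = 0.5067): Ba: 1.0, C: 1.001, O: 3.0
Multiply by 1 to clear fractions: Ba: 1.0 ~= 1, C: 1.001 ~= 1, O: 3.0 ~= 3
Reduce by GCD to get the simplest whole-number ratio:

1:1:3


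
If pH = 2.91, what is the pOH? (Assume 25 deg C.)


At 25 deg C, pH + pOH = 14.
pOH = 14 - pH = 14 - 2.91
pOH = 11.09:

11.09


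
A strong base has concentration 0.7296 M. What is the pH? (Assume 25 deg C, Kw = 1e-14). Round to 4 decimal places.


A strong base dissociates completely, so [OH-] equals the given concentration.
pOH = -log10([OH-]) = -log10(0.7296) = 0.136915
pH = 14 - pOH = 14 - 0.136915
pH = 13.863085, rounded to 4 dp:

13.8631


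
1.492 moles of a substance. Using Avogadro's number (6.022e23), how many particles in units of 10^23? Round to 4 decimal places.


N = n * NA, then divide by 1e23 for the requested units.
N / 1e23 = n * 6.022
N / 1e23 = 1.492 * 6.022
N / 1e23 = 8.984824, rounded to 4 dp:

8.9848


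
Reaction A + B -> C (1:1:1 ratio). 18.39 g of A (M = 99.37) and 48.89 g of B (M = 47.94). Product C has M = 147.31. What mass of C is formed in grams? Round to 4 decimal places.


Find moles of each reactant; the smaller value is the limiting reagent in a 1:1:1 reaction, so moles_C equals moles of the limiter.
n_A = mass_A / M_A = 18.39 / 99.37 = 0.185066 mol
n_B = mass_B / M_B = 48.89 / 47.94 = 1.019816 mol
Limiting reagent: A (smaller), n_limiting = 0.185066 mol
mass_C = n_limiting * M_C = 0.185066 * 147.31
mass_C = 27.26207246 g, rounded to 4 dp:

27.2621 g


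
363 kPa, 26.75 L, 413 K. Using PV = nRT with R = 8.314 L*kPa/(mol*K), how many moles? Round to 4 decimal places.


PV = nRT, solve for n = PV / (RT).
PV = 363 * 26.75 = 9710.25
RT = 8.314 * 413 = 3433.682
n = 9710.25 / 3433.682
n = 2.82794097 mol, rounded to 4 dp:

2.8279 mol


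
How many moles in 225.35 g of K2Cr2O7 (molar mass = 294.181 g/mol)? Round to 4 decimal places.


n = mass / M
n = 225.35 / 294.181
n = 0.766025 mol, rounded to 4 dp:

0.7660 mol


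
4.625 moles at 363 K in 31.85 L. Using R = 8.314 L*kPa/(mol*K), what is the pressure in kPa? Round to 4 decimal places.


PV = nRT, solve for P = nRT / V.
nRT = 4.625 * 8.314 * 363 = 13958.1668
P = 13958.1668 / 31.85
P = 438.24699529 kPa, rounded to 4 dp:

438.2470 kPa


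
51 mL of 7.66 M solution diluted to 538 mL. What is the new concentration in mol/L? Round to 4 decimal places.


Dilution: M1*V1 = M2*V2, solve for M2.
M2 = M1*V1 / V2
M2 = 7.66 * 51 / 538
M2 = 390.66 / 538
M2 = 0.72613383 mol/L, rounded to 4 dp:

0.7261 mol/L


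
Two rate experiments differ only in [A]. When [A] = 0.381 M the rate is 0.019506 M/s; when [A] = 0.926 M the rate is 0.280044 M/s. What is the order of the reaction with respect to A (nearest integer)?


Rate is proportional to [A]^n, so rate2/rate1 = ([A]2/[A]1)^n. Take logs to solve for n.
rate2/rate1 = 0.280044 / 0.019506 = 14.3568
[A]2/[A]1 = 0.926 / 0.381 = 2.4304
n = ln(14.3568) / ln(2.4304) = 3.0
Nearest integer order:

3


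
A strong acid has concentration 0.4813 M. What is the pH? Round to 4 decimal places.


A strong acid dissociates completely, so [H+] equals the given concentration.
pH = -log10([H+]) = -log10(0.4813)
pH = 0.31758414, rounded to 4 dp:

0.3176


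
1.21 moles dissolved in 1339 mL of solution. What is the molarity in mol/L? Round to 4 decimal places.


Convert volume to liters: V_L = V_mL / 1000.
V_L = 1339 / 1000 = 1.339 L
M = n / V_L = 1.21 / 1.339
M = 0.90365945 mol/L, rounded to 4 dp:

0.9037 mol/L


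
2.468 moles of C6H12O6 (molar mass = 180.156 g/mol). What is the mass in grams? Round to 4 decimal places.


mass = n * M
mass = 2.468 * 180.156
mass = 444.625008 g, rounded to 4 dp:

444.6250 g


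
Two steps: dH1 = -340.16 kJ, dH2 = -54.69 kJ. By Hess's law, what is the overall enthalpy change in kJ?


Hess's law: enthalpy is a state function, so add the step enthalpies.
dH_total = dH1 + dH2 = -340.16 + (-54.69)
dH_total = -394.85 kJ:

-394.85 kJ


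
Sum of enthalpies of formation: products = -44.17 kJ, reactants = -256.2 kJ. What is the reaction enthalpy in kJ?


dH_rxn = sum(dH_f products) - sum(dH_f reactants)
dH_rxn = -44.17 - (-256.2)
dH_rxn = 212.03 kJ:

212.03 kJ


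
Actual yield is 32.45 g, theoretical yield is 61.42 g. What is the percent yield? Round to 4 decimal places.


% yield = 100 * actual / theoretical
% yield = 100 * 32.45 / 61.42
% yield = 52.83295344 %, rounded to 4 dp:

52.8330 %


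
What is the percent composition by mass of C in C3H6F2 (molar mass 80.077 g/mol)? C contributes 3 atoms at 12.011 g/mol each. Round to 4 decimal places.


pct = 100 * (n_elem * M_elem) / M_total
mass_contribution = 3 * 12.011 = 36.033 g/mol
pct = 100 * 36.033 / 80.077
pct = 44.99793948 %, rounded to 4 dp:

44.9979 %


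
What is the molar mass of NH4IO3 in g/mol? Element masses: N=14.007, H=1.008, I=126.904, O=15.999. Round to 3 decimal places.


M = sum(count * atomic_mass) over atoms.
M = 1*14.007 + 4*1.008 + 1*126.904 + 3*15.999
M = 14.007 + 4.032 + 126.904 + 47.997
M = 192.94 g/mol, rounded to 3 dp:

192.940 g/mol


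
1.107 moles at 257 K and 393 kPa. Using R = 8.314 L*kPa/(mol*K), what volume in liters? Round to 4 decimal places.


PV = nRT, solve for V = nRT / P.
nRT = 1.107 * 8.314 * 257 = 2365.3247
V = 2365.3247 / 393
V = 6.01863791 L, rounded to 4 dp:

6.0186 L


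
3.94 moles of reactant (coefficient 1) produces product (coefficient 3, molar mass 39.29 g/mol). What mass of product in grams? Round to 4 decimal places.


Use the coefficient ratio to convert reactant moles to product moles, then multiply by the product's molar mass.
moles_P = moles_R * (coeff_P / coeff_R) = 3.94 * (3/1) = 11.82
mass_P = moles_P * M_P = 11.82 * 39.29
mass_P = 464.4078 g, rounded to 4 dp:

464.4078 g


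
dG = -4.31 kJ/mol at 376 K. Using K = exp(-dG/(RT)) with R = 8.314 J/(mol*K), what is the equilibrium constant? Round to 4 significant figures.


dG is in kJ/mol; multiply by 1000 to match R in J/(mol*K).
RT = 8.314 * 376 = 3126.064 J/mol
exponent = -dG*1000 / (RT) = -(-4.31*1000) / 3126.064 = 1.37873057
K = exp(1.37873057)
K = 3.969859, rounded to 4 significant figures:

3.970


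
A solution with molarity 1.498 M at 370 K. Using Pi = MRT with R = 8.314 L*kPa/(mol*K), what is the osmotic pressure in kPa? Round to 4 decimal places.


Osmotic pressure (van't Hoff): Pi = M*R*T.
RT = 8.314 * 370 = 3076.18
Pi = 1.498 * 3076.18
Pi = 4608.11764 kPa, rounded to 4 dp:

4608.1176 kPa


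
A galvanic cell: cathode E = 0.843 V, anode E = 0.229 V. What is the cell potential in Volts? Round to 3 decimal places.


Standard cell potential: E_cell = E_cathode - E_anode.
E_cell = 0.843 - (0.229)
E_cell = 0.614 V, rounded to 3 dp:

0.614 V


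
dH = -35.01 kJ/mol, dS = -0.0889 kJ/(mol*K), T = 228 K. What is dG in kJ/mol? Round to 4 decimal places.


Gibbs: dG = dH - T*dS (consistent units, dS already in kJ/(mol*K)).
T*dS = 228 * -0.0889 = -20.2692
dG = -35.01 - (-20.2692)
dG = -14.7408 kJ/mol, rounded to 4 dp:

-14.7408 kJ/mol


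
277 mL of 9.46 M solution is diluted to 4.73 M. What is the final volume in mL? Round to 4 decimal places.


Dilution: M1*V1 = M2*V2, solve for V2.
V2 = M1*V1 / M2
V2 = 9.46 * 277 / 4.73
V2 = 2620.42 / 4.73
V2 = 554.0 mL, rounded to 4 dp:

554.0000 mL


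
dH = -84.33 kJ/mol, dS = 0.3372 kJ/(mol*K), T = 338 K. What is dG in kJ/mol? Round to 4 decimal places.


Gibbs: dG = dH - T*dS (consistent units, dS already in kJ/(mol*K)).
T*dS = 338 * 0.3372 = 113.9736
dG = -84.33 - (113.9736)
dG = -198.3036 kJ/mol, rounded to 4 dp:

-198.3036 kJ/mol


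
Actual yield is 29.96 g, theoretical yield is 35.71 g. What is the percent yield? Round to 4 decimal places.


% yield = 100 * actual / theoretical
% yield = 100 * 29.96 / 35.71
% yield = 83.89806777 %, rounded to 4 dp:

83.8981 %


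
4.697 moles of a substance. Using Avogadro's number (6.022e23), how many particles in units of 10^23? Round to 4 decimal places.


N = n * NA, then divide by 1e23 for the requested units.
N / 1e23 = n * 6.022
N / 1e23 = 4.697 * 6.022
N / 1e23 = 28.285334, rounded to 4 dp:

28.2853


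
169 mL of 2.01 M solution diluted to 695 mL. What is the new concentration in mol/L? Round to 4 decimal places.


Dilution: M1*V1 = M2*V2, solve for M2.
M2 = M1*V1 / V2
M2 = 2.01 * 169 / 695
M2 = 339.69 / 695
M2 = 0.48876259 mol/L, rounded to 4 dp:

0.4888 mol/L


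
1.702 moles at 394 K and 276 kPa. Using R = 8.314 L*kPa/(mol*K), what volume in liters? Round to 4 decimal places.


PV = nRT, solve for V = nRT / P.
nRT = 1.702 * 8.314 * 394 = 5575.2686
V = 5575.2686 / 276
V = 20.20024855 L, rounded to 4 dp:

20.2002 L


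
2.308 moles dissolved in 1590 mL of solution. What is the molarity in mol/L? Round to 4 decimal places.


Convert volume to liters: V_L = V_mL / 1000.
V_L = 1590 / 1000 = 1.59 L
M = n / V_L = 2.308 / 1.59
M = 1.45157233 mol/L, rounded to 4 dp:

1.4516 mol/L


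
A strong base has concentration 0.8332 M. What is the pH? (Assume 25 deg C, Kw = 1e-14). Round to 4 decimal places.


A strong base dissociates completely, so [OH-] equals the given concentration.
pOH = -log10([OH-]) = -log10(0.8332) = 0.079251
pH = 14 - pOH = 14 - 0.079251
pH = 13.920749, rounded to 4 dp:

13.9207


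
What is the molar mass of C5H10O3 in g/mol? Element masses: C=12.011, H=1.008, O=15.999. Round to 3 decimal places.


M = sum(count * atomic_mass) over atoms.
M = 5*12.011 + 10*1.008 + 3*15.999
M = 60.055 + 10.08 + 47.997
M = 118.132 g/mol, rounded to 3 dp:

118.132 g/mol


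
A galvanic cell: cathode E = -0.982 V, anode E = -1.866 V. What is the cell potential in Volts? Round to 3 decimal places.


Standard cell potential: E_cell = E_cathode - E_anode.
E_cell = -0.982 - (-1.866)
E_cell = 0.884 V, rounded to 3 dp:

0.884 V


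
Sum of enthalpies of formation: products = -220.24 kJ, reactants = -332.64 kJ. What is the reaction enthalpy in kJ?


dH_rxn = sum(dH_f products) - sum(dH_f reactants)
dH_rxn = -220.24 - (-332.64)
dH_rxn = 112.4 kJ:

112.40 kJ


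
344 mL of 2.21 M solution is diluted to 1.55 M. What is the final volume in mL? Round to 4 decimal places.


Dilution: M1*V1 = M2*V2, solve for V2.
V2 = M1*V1 / M2
V2 = 2.21 * 344 / 1.55
V2 = 760.24 / 1.55
V2 = 490.47741935 mL, rounded to 4 dp:

490.4774 mL
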